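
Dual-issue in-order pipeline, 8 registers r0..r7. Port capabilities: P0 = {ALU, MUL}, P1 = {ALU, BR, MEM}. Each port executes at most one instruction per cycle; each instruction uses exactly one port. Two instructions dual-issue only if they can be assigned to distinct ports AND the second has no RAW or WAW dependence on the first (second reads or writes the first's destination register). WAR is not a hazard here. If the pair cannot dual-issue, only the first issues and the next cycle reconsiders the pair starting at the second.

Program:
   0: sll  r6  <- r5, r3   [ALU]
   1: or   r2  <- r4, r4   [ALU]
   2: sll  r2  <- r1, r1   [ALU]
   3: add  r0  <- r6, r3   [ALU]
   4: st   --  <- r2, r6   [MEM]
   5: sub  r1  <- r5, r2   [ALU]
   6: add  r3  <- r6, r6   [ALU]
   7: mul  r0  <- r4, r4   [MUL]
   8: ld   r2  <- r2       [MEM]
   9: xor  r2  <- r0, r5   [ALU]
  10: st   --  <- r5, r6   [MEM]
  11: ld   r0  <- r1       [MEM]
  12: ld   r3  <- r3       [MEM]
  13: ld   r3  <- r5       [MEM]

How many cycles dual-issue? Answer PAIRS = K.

PAIRS = 5

#0 head=0: sll;or i0,i1 2-wide
#1 head=2: sll;add i2,i3 2-wide
#2 head=4: st;sub i4,i5 2-wide
#3 head=6: add;mul i6,i7 2-wide
#4 head=8: ld i8 WAW r2
#5 head=9: xor;st i9,i10 2-wide
#6 head=11: ld i11 no-port MEM/MEM
#7 head=12: ld i12 no-port MEM/MEM
#8 head=13: ld i13 tail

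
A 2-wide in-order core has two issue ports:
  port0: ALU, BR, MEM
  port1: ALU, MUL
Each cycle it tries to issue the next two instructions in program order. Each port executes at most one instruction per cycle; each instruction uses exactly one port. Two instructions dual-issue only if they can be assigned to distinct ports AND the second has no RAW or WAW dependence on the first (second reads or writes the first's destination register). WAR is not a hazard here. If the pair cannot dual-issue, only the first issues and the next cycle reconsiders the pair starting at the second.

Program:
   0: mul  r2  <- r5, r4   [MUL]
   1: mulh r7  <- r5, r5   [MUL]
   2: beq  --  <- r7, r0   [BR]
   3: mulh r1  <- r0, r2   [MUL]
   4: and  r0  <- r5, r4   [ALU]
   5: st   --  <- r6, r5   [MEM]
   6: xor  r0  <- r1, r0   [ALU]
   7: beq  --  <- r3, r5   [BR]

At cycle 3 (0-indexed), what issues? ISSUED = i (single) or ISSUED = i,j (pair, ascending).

ISSUED = 4,5

0. mul @i0  | no-port MUL/MUL
1. mulh @i1  | RAW r7
2. beq mulh @i2&i3  | dual
3. and st @i4&i5  | dual
4. xor beq @i6&i7  | dual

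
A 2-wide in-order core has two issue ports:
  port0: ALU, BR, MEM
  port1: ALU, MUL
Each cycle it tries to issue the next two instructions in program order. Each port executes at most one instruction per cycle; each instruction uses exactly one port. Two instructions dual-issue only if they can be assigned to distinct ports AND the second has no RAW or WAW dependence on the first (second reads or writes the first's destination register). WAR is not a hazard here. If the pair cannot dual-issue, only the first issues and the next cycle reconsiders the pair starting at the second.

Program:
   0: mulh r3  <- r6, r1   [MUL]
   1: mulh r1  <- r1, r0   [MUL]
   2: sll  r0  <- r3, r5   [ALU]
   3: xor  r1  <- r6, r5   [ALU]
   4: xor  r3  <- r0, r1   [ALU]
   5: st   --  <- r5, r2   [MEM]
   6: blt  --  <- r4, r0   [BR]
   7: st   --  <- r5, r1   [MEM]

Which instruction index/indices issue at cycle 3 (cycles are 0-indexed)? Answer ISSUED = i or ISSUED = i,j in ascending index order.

ISSUED = 4,5

#0 head=0: mulh.MUL i0 no-port MUL/MUL
#1 head=1: mulh.MUL+sll.ALU i1&i2 pair
#2 head=3: xor.ALU i3 RAW r1
#3 head=4: xor.ALU+st.MEM i4&i5 pair
#4 head=6: blt.BR i6 no-port BR/MEM
#5 head=7: st.MEM i7 tail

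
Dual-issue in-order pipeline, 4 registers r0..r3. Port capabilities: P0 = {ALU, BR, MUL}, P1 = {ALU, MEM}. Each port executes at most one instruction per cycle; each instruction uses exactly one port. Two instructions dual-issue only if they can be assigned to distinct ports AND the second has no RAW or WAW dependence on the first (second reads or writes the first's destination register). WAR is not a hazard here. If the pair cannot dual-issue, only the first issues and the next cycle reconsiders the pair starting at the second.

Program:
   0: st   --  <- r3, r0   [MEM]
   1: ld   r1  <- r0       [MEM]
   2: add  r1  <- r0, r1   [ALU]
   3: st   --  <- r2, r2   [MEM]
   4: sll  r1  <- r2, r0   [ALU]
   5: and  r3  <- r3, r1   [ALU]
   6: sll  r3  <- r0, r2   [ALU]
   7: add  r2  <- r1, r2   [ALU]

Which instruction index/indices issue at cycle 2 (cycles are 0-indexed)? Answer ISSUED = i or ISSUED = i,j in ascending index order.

ISSUED = 2,3

#0 head=0: st.MEM i0 no-port MEM/MEM
#1 head=1: ld.MEM i1 RAW+WAW r1
#2 head=2: add.ALU+st.MEM i2/i3 dual
#3 head=4: sll.ALU i4 RAW r1
#4 head=5: and.ALU i5 WAW r3
#5 head=6: sll.ALU+add.ALU i6/i7 dual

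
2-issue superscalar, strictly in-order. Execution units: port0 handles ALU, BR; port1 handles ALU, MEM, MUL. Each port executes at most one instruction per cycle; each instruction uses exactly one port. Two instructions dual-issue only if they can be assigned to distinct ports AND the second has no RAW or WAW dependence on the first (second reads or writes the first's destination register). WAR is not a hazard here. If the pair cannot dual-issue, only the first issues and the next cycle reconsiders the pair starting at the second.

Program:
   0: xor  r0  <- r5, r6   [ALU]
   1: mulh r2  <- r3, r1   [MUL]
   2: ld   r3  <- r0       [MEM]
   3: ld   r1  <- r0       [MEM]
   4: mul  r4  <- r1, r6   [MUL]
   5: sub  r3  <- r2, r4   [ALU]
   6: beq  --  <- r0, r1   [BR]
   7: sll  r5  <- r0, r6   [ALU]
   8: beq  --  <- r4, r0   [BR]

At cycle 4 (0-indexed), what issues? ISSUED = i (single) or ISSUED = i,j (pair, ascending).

  cy0 -> i0&i1 (xor.ALU+mulh.MUL) 2-wide
  cy1 -> i2 (ld.MEM) no-port MEM/MEM
  cy2 -> i3 (ld.MEM) no-port MEM/MUL
  cy3 -> i4 (mul.MUL) RAW r4
  cy4 -> i5&i6 (sub.ALU+beq.BR) 2-wide
  cy5 -> i7&i8 (sll.ALU+beq.BR) 2-wide

ISSUED = 5,6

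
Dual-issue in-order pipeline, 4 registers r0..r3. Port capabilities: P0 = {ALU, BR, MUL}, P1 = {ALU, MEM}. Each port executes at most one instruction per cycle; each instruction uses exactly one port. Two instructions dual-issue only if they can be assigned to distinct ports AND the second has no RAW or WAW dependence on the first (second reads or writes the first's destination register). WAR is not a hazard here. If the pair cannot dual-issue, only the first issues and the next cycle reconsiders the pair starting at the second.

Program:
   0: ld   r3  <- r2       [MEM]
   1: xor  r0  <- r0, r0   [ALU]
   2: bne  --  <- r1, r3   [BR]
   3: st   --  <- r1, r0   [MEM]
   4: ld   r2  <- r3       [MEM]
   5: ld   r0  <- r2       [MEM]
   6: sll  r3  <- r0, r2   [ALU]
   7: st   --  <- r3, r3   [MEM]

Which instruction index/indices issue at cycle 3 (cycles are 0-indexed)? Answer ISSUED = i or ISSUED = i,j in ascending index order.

t=0 i0,i1:ld;xor ; 2-wide
t=1 i2,i3:bne;st ; 2-wide
t=2 i4:ld ; no-port MEM/MEM
t=3 i5:ld ; RAW r0
t=4 i6:sll ; RAW r3
t=5 i7:st ; tail

ISSUED = 5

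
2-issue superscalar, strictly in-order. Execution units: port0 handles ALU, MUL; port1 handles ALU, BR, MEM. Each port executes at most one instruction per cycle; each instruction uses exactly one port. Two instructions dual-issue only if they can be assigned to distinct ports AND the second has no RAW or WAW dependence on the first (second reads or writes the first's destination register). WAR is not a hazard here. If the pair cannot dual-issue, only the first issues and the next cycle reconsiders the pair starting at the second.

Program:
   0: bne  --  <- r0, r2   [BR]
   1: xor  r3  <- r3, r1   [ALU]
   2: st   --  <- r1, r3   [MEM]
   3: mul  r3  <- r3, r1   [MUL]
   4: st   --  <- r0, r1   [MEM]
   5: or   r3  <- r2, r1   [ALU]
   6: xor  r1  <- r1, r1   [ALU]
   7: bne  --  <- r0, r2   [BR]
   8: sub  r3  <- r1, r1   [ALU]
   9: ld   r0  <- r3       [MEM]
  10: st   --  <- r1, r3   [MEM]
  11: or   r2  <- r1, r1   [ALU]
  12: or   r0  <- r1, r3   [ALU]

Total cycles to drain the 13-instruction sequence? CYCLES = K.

CYCLES = 8

c0: i0,i1 bne.BR;xor.ALU  2-wide
c1: i2,i3 st.MEM;mul.MUL  2-wide
c2: i4,i5 st.MEM;or.ALU  2-wide
c3: i6,i7 xor.ALU;bne.BR  2-wide
c4: i8 sub.ALU  RAW r3
c5: i9 ld.MEM  no-port MEM/MEM
c6: i10,i11 st.MEM;or.ALU  2-wide
c7: i12 or.ALU  tail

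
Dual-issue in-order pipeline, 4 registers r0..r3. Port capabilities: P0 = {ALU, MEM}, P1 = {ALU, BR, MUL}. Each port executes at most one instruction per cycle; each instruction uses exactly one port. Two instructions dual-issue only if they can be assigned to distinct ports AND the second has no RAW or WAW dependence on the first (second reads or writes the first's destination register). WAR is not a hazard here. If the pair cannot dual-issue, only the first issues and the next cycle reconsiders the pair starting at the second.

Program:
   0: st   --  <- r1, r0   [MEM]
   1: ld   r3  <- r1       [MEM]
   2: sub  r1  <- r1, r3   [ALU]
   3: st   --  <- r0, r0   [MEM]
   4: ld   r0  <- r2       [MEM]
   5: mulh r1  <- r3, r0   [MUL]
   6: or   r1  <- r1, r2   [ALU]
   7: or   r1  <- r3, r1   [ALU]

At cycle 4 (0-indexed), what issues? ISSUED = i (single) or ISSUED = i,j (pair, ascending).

ISSUED = 5

t=0 i0:st.MEM ; no-port MEM/MEM
t=1 i1:ld.MEM ; RAW r3
t=2 i2,i3:sub.ALU;st.MEM ; 2-wide
t=3 i4:ld.MEM ; RAW r0
t=4 i5:mulh.MUL ; RAW+WAW r1
t=5 i6:or.ALU ; RAW+WAW r1
t=6 i7:or.ALU ; tail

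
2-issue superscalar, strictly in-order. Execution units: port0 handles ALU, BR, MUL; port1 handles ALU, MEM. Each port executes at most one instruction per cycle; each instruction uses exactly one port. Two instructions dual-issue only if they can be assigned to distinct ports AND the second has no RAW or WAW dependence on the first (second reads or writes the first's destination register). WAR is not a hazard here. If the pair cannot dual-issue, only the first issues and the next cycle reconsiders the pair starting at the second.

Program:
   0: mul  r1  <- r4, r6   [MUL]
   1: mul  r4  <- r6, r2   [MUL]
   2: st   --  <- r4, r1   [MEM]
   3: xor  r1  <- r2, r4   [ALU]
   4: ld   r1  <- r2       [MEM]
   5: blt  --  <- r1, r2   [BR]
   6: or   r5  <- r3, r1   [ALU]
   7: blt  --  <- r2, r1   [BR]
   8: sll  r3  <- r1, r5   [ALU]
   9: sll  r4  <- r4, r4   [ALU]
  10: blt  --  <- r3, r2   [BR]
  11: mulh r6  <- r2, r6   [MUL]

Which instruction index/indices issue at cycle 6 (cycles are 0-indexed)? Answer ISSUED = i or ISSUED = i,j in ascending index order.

ISSUED = 9,10

c0: i0 mul  no-port MUL/MUL
c1: i1 mul  RAW r4
c2: i2+i3 st xor  pair
c3: i4 ld  RAW r1
c4: i5+i6 blt or  pair
c5: i7+i8 blt sll  pair
c6: i9+i10 sll blt  pair
c7: i11 mulh  tail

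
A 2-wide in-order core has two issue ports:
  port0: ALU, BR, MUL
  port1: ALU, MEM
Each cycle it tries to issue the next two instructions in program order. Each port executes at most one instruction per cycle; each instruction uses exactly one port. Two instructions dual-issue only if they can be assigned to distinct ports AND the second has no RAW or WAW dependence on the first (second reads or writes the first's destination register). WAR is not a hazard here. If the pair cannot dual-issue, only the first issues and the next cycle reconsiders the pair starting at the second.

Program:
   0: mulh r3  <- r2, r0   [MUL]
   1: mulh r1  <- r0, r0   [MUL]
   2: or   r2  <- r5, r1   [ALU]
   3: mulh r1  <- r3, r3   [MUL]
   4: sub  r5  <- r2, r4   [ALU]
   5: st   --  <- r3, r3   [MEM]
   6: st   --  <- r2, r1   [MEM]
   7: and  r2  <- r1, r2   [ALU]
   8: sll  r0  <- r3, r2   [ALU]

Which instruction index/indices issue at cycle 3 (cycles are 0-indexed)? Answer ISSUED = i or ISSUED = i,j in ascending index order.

[0] i0  mulh  -- no-port MUL/MUL
[1] i1  mulh  -- RAW r1
[2] i2+i3  or/mulh  -- pair
[3] i4+i5  sub/st  -- pair
[4] i6+i7  st/and  -- pair
[5] i8  sll  -- tail

ISSUED = 4,5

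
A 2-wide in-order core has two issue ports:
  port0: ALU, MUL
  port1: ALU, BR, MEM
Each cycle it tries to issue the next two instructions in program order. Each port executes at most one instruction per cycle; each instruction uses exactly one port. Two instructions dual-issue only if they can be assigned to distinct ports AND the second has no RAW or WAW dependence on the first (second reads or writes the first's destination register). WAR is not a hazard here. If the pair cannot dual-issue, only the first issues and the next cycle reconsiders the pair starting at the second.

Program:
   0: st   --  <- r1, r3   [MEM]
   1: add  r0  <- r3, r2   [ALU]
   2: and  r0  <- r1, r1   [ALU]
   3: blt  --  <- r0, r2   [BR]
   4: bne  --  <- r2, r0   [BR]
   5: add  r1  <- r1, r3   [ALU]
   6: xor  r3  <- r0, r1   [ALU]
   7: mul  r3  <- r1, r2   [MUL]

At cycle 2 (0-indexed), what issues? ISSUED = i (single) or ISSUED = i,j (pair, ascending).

0. st add @i0,i1  | dual
1. and @i2  | RAW r0
2. blt @i3  | no-port BR/BR
3. bne add @i4,i5  | dual
4. xor @i6  | WAW r3
5. mul @i7  | tail

ISSUED = 3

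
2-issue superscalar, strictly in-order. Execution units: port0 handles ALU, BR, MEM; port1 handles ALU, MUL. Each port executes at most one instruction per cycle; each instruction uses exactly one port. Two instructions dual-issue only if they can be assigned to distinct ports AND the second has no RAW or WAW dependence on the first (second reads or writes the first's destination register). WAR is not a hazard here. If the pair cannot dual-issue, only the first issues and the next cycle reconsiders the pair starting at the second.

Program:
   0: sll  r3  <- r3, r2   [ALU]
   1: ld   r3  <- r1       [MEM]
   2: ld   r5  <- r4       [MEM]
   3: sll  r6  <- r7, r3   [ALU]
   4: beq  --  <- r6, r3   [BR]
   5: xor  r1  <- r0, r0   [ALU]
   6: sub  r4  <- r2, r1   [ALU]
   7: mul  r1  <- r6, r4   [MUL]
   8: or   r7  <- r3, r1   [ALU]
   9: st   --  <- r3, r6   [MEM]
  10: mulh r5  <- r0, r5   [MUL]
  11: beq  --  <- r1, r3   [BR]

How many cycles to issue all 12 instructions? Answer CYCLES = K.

  cy0 -> i0 (sll.ALU) WAW r3
  cy1 -> i1 (ld.MEM) no-port MEM/MEM
  cy2 -> i2&i3 (ld.MEM;sll.ALU) 2-wide
  cy3 -> i4&i5 (beq.BR;xor.ALU) 2-wide
  cy4 -> i6 (sub.ALU) RAW r4
  cy5 -> i7 (mul.MUL) RAW r1
  cy6 -> i8&i9 (or.ALU;st.MEM) 2-wide
  cy7 -> i10&i11 (mulh.MUL;beq.BR) 2-wide

CYCLES = 8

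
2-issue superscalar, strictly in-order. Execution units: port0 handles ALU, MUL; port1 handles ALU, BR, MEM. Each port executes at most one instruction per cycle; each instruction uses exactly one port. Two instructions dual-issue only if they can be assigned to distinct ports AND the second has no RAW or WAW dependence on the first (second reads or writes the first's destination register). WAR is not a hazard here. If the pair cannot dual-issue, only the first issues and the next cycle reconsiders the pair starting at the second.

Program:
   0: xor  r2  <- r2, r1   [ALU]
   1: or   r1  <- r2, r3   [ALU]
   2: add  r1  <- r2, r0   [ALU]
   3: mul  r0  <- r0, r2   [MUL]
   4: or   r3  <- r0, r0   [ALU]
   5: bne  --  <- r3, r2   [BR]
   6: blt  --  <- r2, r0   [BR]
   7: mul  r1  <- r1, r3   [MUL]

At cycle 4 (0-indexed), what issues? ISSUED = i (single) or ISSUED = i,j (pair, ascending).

c0: i0 xor  RAW r2
c1: i1 or  WAW r1
c2: i2/i3 add+mul  dual
c3: i4 or  RAW r3
c4: i5 bne  no-port BR/BR
c5: i6/i7 blt+mul  dual

ISSUED = 5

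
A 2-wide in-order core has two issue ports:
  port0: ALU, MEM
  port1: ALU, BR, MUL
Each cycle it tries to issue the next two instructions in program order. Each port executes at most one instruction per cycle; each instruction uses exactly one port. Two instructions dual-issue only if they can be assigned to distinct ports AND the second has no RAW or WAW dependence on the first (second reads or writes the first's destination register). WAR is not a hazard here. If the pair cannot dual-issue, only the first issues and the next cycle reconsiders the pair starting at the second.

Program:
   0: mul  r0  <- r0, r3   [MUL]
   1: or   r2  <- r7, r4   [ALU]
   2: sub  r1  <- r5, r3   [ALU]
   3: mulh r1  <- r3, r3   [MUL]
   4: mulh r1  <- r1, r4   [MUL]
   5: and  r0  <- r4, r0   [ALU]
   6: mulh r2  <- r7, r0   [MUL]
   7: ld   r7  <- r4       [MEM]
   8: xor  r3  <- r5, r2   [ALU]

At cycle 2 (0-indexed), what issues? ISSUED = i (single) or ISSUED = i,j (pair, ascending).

ISSUED = 3

#0 head=0: mul.MUL+or.ALU i0/i1 pair
#1 head=2: sub.ALU i2 WAW r1
#2 head=3: mulh.MUL i3 no-port MUL/MUL
#3 head=4: mulh.MUL+and.ALU i4/i5 pair
#4 head=6: mulh.MUL+ld.MEM i6/i7 pair
#5 head=8: xor.ALU i8 tail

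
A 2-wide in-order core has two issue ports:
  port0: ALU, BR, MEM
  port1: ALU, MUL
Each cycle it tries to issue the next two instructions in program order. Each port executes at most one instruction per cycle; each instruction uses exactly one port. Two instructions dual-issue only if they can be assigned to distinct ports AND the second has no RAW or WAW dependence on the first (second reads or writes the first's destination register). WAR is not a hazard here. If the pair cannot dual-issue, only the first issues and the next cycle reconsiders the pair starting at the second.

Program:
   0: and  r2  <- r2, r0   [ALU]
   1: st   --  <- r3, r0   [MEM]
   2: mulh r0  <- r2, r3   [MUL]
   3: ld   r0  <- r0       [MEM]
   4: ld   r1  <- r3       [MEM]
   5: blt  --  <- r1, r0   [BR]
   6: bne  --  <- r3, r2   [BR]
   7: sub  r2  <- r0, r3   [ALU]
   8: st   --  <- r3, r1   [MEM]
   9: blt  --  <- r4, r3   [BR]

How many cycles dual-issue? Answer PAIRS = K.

PAIRS = 2

0. and.ALU st.MEM @i0/i1  | pair
1. mulh.MUL @i2  | RAW+WAW r0
2. ld.MEM @i3  | no-port MEM/MEM
3. ld.MEM @i4  | no-port MEM/BR
4. blt.BR @i5  | no-port BR/BR
5. bne.BR sub.ALU @i6/i7  | pair
6. st.MEM @i8  | no-port MEM/BR
7. blt.BR @i9  | tail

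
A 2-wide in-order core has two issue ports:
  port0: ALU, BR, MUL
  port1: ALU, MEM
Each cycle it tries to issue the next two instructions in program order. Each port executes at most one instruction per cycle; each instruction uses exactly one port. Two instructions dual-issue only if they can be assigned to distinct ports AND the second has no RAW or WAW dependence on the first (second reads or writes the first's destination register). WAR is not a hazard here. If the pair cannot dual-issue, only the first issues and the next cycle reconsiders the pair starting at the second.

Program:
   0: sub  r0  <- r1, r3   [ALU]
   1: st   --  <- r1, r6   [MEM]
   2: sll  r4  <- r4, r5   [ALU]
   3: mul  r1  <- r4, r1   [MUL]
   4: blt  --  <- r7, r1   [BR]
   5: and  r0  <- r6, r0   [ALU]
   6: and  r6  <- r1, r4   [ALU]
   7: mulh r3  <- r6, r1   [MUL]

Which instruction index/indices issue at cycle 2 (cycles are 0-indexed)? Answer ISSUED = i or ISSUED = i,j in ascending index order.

ISSUED = 3

  cy0 -> i0+i1 (sub.ALU st.MEM) 2-wide
  cy1 -> i2 (sll.ALU) RAW r4
  cy2 -> i3 (mul.MUL) no-port MUL/BR
  cy3 -> i4+i5 (blt.BR and.ALU) 2-wide
  cy4 -> i6 (and.ALU) RAW r6
  cy5 -> i7 (mulh.MUL) tail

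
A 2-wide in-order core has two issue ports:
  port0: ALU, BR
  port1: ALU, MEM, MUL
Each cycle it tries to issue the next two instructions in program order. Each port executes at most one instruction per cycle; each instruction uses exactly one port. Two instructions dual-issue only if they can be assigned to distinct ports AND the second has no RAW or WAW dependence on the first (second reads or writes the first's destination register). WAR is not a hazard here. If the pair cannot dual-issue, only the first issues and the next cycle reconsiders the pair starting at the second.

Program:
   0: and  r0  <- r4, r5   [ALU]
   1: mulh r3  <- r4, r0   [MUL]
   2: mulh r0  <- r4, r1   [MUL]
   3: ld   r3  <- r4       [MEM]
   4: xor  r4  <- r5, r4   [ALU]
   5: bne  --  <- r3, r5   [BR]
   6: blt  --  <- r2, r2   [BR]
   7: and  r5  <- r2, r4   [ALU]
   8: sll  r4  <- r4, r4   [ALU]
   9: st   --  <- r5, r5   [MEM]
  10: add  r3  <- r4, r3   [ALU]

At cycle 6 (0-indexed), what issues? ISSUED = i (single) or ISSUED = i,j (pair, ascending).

t=0 i0:and ; RAW r0
t=1 i1:mulh ; no-port MUL/MUL
t=2 i2:mulh ; no-port MUL/MEM
t=3 i3&i4:ld+xor ; dual
t=4 i5:bne ; no-port BR/BR
t=5 i6&i7:blt+and ; dual
t=6 i8&i9:sll+st ; dual
t=7 i10:add ; tail

ISSUED = 8,9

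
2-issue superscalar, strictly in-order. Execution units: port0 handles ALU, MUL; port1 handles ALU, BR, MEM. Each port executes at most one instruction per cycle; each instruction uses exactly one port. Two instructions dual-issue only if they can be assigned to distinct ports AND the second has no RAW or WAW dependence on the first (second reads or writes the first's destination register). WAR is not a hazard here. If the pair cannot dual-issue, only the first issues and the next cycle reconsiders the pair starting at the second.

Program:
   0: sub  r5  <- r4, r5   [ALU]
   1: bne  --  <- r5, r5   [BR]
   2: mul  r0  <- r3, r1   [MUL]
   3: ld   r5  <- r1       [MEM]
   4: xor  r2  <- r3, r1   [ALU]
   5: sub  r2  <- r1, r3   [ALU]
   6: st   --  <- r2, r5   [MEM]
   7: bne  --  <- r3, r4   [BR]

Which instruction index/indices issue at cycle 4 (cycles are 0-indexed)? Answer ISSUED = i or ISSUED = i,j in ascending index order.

ISSUED = 6

[0] i0  sub.ALU  -- RAW r5
[1] i1+i2  bne.BR+mul.MUL  -- pair
[2] i3+i4  ld.MEM+xor.ALU  -- pair
[3] i5  sub.ALU  -- RAW r2
[4] i6  st.MEM  -- no-port MEM/BR
[5] i7  bne.BR  -- tail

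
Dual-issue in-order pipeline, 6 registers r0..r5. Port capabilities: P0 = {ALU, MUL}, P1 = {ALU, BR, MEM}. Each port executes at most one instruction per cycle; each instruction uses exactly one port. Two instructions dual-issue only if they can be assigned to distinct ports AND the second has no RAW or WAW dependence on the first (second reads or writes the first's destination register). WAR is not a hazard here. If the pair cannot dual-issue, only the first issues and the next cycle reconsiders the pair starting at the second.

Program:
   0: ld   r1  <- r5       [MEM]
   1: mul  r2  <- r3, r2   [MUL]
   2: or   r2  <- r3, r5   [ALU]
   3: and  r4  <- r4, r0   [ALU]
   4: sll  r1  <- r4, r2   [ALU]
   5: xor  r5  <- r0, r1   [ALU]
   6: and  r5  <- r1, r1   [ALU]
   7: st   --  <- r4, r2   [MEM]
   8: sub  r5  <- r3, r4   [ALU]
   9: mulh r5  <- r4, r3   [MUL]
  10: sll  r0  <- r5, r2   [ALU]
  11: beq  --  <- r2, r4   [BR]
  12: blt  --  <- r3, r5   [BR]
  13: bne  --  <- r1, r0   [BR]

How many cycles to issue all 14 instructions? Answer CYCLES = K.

0. ld/mul @i0/i1  | dual
1. or/and @i2/i3  | dual
2. sll @i4  | RAW r1
3. xor @i5  | WAW r5
4. and/st @i6/i7  | dual
5. sub @i8  | WAW r5
6. mulh @i9  | RAW r5
7. sll/beq @i10/i11  | dual
8. blt @i12  | no-port BR/BR
9. bne @i13  | tail

CYCLES = 10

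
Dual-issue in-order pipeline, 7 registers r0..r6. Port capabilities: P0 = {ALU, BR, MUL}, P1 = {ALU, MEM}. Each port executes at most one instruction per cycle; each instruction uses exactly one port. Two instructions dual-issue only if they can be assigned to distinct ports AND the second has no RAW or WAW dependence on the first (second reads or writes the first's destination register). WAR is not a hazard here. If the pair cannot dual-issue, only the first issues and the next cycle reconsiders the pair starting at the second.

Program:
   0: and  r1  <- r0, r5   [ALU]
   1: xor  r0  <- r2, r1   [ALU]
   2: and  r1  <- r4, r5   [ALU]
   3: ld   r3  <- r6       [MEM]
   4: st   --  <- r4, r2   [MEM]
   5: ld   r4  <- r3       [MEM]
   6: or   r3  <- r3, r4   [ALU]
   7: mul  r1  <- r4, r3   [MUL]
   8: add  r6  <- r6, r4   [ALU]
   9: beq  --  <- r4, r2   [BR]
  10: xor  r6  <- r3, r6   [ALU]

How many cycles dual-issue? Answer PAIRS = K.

[0] i0  and.ALU  -- RAW r1
[1] i1+i2  xor.ALU and.ALU  -- pair
[2] i3  ld.MEM  -- no-port MEM/MEM
[3] i4  st.MEM  -- no-port MEM/MEM
[4] i5  ld.MEM  -- RAW r4
[5] i6  or.ALU  -- RAW r3
[6] i7+i8  mul.MUL add.ALU  -- pair
[7] i9+i10  beq.BR xor.ALU  -- pair

PAIRS = 3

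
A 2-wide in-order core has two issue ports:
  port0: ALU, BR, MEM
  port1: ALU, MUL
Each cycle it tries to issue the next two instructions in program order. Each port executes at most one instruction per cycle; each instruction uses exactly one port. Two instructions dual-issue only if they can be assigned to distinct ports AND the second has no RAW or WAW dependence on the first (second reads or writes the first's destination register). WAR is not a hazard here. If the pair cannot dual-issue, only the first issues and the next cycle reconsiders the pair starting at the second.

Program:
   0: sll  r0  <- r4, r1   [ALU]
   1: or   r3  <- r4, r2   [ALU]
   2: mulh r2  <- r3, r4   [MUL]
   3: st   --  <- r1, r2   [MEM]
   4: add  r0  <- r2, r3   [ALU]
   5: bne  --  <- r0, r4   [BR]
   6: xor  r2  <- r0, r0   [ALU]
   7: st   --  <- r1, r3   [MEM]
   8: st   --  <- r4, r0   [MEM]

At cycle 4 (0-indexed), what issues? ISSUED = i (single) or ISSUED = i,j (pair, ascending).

ISSUED = 7

  cy0 -> i0&i1 (sll.ALU or.ALU) 2-wide
  cy1 -> i2 (mulh.MUL) RAW r2
  cy2 -> i3&i4 (st.MEM add.ALU) 2-wide
  cy3 -> i5&i6 (bne.BR xor.ALU) 2-wide
  cy4 -> i7 (st.MEM) no-port MEM/MEM
  cy5 -> i8 (st.MEM) tail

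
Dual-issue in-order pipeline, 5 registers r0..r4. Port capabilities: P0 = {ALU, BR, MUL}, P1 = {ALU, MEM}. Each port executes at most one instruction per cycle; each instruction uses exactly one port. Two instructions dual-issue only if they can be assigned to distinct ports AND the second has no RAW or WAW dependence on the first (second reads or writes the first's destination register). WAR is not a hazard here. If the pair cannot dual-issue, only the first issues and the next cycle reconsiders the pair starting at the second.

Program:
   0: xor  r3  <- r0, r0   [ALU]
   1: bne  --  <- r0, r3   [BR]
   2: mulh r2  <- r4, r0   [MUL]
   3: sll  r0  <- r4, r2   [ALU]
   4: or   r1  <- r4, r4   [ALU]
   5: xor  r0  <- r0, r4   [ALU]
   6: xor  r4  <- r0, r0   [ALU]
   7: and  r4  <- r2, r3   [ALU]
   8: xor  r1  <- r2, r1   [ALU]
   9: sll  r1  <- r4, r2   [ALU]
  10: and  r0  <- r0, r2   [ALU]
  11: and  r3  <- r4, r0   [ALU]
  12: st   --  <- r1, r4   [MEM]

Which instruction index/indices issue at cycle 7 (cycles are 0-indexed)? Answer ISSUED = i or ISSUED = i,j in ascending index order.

ISSUED = 9,10

[0] i0  xor  -- RAW r3
[1] i1  bne  -- no-port BR/MUL
[2] i2  mulh  -- RAW r2
[3] i3+i4  sll+or  -- dual
[4] i5  xor  -- RAW r0
[5] i6  xor  -- WAW r4
[6] i7+i8  and+xor  -- dual
[7] i9+i10  sll+and  -- dual
[8] i11+i12  and+st  -- dual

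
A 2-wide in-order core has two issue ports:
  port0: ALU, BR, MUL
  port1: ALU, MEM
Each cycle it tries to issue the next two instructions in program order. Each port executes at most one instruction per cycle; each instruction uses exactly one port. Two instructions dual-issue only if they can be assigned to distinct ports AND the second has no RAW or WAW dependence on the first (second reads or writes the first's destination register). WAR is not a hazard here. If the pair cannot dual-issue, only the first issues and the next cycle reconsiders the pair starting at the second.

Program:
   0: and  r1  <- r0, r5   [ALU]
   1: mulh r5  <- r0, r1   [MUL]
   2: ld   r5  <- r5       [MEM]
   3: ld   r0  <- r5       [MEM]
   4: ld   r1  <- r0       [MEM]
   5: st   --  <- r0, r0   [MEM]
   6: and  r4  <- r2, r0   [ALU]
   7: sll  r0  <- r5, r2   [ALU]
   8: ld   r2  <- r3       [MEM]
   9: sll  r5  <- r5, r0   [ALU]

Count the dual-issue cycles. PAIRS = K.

[0] i0  and.ALU  -- RAW r1
[1] i1  mulh.MUL  -- RAW+WAW r5
[2] i2  ld.MEM  -- no-port MEM/MEM
[3] i3  ld.MEM  -- no-port MEM/MEM
[4] i4  ld.MEM  -- no-port MEM/MEM
[5] i5/i6  st.MEM and.ALU  -- 2-wide
[6] i7/i8  sll.ALU ld.MEM  -- 2-wide
[7] i9  sll.ALU  -- tail

PAIRS = 2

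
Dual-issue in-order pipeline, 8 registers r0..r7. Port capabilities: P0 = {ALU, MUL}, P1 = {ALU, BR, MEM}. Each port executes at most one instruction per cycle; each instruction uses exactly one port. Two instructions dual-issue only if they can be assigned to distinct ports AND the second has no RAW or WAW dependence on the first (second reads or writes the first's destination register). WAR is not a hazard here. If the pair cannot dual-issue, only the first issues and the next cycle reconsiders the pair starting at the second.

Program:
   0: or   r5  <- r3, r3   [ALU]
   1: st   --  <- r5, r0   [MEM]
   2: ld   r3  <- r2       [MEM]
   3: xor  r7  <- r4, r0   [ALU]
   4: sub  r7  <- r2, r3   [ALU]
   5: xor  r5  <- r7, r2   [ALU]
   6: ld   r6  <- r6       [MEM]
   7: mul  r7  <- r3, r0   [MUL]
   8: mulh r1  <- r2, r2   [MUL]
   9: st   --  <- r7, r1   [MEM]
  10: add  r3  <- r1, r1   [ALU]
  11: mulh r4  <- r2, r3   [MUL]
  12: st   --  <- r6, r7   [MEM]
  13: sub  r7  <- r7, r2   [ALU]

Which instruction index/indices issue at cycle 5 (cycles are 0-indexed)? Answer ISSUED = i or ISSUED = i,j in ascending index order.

  cy0 -> i0 (or) RAW r5
  cy1 -> i1 (st) no-port MEM/MEM
  cy2 -> i2,i3 (ld/xor) pair
  cy3 -> i4 (sub) RAW r7
  cy4 -> i5,i6 (xor/ld) pair
  cy5 -> i7 (mul) no-port MUL/MUL
  cy6 -> i8 (mulh) RAW r1
  cy7 -> i9,i10 (st/add) pair
  cy8 -> i11,i12 (mulh/st) pair
  cy9 -> i13 (sub) tail

ISSUED = 7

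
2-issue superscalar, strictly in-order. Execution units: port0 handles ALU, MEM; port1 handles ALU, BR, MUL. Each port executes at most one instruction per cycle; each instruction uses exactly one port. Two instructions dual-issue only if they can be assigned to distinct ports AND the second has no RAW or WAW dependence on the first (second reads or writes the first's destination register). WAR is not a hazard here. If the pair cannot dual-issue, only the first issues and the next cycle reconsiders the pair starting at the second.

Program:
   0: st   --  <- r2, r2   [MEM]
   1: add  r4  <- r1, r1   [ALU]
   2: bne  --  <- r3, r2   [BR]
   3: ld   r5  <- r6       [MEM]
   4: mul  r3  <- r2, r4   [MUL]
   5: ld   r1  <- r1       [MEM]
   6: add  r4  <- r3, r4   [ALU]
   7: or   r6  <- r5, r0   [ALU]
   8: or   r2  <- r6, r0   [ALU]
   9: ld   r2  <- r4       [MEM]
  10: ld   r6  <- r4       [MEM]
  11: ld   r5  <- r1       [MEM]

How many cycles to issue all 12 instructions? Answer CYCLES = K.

c0: i0,i1 st/add  dual
c1: i2,i3 bne/ld  dual
c2: i4,i5 mul/ld  dual
c3: i6,i7 add/or  dual
c4: i8 or  WAW r2
c5: i9 ld  no-port MEM/MEM
c6: i10 ld  no-port MEM/MEM
c7: i11 ld  tail

CYCLES = 8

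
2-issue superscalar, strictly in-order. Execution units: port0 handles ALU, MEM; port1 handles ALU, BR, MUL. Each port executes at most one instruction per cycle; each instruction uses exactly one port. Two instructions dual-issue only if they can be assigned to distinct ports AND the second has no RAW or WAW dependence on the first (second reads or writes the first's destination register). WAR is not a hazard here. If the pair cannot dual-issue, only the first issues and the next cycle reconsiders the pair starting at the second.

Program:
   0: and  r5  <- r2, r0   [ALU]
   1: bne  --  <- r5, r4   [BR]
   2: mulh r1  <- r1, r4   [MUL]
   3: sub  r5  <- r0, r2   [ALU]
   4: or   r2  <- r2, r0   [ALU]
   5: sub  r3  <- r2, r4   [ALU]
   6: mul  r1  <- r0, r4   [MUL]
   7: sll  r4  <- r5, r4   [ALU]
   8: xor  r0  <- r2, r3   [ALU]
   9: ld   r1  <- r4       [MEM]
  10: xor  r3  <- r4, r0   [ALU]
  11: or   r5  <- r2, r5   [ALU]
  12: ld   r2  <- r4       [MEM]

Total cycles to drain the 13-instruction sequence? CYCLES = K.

CYCLES = 8

c0: i0 and  RAW r5
c1: i1 bne  no-port BR/MUL
c2: i2/i3 mulh sub  dual
c3: i4 or  RAW r2
c4: i5/i6 sub mul  dual
c5: i7/i8 sll xor  dual
c6: i9/i10 ld xor  dual
c7: i11/i12 or ld  dual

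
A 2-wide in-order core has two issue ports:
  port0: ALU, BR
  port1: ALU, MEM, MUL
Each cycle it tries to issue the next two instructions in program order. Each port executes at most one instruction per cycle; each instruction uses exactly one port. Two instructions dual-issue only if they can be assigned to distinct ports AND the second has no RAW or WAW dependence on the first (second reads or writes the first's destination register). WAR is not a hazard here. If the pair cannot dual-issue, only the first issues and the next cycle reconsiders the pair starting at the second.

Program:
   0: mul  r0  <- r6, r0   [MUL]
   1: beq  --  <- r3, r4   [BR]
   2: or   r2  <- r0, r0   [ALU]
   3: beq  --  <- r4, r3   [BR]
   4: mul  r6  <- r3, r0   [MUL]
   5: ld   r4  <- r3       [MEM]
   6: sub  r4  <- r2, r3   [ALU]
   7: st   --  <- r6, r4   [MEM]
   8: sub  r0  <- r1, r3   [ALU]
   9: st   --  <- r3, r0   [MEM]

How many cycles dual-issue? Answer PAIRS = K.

PAIRS = 3

t=0 i0,i1:mul+beq ; dual
t=1 i2,i3:or+beq ; dual
t=2 i4:mul ; no-port MUL/MEM
t=3 i5:ld ; WAW r4
t=4 i6:sub ; RAW r4
t=5 i7,i8:st+sub ; dual
t=6 i9:st ; tail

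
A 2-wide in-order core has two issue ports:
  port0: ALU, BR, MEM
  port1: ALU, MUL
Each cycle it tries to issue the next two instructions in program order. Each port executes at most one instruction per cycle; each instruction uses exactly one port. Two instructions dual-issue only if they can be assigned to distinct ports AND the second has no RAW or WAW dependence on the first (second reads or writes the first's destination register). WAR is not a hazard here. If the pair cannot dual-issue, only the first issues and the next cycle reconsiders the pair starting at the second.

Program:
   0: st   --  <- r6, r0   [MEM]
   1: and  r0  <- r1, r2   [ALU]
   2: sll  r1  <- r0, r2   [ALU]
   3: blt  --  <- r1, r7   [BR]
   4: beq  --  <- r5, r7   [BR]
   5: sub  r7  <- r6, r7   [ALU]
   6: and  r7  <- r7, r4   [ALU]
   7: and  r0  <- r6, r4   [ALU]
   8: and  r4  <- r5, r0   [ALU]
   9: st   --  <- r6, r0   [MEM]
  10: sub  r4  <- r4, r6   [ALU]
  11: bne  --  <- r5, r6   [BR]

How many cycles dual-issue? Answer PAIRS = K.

PAIRS = 5

#0 head=0: st.MEM and.ALU i0&i1 2-wide
#1 head=2: sll.ALU i2 RAW r1
#2 head=3: blt.BR i3 no-port BR/BR
#3 head=4: beq.BR sub.ALU i4&i5 2-wide
#4 head=6: and.ALU and.ALU i6&i7 2-wide
#5 head=8: and.ALU st.MEM i8&i9 2-wide
#6 head=10: sub.ALU bne.BR i10&i11 2-wide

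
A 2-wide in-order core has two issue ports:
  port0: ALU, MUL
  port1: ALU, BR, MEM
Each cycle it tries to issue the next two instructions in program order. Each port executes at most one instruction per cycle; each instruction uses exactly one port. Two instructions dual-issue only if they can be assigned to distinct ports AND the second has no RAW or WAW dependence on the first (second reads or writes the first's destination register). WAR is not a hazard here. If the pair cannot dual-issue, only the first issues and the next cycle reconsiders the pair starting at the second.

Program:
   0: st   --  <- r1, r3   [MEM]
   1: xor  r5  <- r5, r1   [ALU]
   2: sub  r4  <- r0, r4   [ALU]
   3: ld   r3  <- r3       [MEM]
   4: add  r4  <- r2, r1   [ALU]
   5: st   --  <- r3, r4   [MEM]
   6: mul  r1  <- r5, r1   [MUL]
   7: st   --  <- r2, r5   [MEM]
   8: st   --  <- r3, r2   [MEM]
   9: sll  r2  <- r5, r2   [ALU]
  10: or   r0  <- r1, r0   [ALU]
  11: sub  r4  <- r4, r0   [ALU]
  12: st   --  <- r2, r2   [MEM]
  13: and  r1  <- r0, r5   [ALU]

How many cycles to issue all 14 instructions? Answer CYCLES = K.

CYCLES = 9

[0] i0,i1  st+xor  -- 2-wide
[1] i2,i3  sub+ld  -- 2-wide
[2] i4  add  -- RAW r4
[3] i5,i6  st+mul  -- 2-wide
[4] i7  st  -- no-port MEM/MEM
[5] i8,i9  st+sll  -- 2-wide
[6] i10  or  -- RAW r0
[7] i11,i12  sub+st  -- 2-wide
[8] i13  and  -- tail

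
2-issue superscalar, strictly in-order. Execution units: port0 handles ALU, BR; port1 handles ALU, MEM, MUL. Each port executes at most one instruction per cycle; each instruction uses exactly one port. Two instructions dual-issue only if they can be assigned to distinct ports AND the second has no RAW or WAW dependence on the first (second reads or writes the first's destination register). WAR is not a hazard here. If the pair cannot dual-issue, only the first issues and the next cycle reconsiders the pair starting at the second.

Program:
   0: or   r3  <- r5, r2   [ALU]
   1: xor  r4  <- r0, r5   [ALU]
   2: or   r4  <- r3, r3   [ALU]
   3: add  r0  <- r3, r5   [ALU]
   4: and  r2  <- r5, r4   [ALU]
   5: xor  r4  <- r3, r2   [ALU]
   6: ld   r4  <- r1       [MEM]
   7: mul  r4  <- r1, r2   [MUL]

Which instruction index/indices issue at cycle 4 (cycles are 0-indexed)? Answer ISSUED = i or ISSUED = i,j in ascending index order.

ISSUED = 6

  cy0 -> i0,i1 (or+xor) pair
  cy1 -> i2,i3 (or+add) pair
  cy2 -> i4 (and) RAW r2
  cy3 -> i5 (xor) WAW r4
  cy4 -> i6 (ld) no-port MEM/MUL
  cy5 -> i7 (mul) tail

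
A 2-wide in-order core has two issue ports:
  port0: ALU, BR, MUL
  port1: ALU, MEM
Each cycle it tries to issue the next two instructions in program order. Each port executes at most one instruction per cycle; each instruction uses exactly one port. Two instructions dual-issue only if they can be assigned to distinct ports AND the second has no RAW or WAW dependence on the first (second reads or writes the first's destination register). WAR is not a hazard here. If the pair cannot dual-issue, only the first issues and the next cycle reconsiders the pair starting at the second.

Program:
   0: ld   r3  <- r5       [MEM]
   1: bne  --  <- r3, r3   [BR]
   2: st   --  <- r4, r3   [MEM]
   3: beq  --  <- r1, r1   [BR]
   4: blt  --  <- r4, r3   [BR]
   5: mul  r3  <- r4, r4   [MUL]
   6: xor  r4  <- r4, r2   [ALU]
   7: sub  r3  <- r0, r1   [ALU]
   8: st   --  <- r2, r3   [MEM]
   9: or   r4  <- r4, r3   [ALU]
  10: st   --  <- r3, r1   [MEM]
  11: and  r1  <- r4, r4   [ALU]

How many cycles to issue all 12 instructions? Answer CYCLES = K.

CYCLES = 8

t=0 i0:ld.MEM ; RAW r3
t=1 i1,i2:bne.BR;st.MEM ; pair
t=2 i3:beq.BR ; no-port BR/BR
t=3 i4:blt.BR ; no-port BR/MUL
t=4 i5,i6:mul.MUL;xor.ALU ; pair
t=5 i7:sub.ALU ; RAW r3
t=6 i8,i9:st.MEM;or.ALU ; pair
t=7 i10,i11:st.MEM;and.ALU ; pair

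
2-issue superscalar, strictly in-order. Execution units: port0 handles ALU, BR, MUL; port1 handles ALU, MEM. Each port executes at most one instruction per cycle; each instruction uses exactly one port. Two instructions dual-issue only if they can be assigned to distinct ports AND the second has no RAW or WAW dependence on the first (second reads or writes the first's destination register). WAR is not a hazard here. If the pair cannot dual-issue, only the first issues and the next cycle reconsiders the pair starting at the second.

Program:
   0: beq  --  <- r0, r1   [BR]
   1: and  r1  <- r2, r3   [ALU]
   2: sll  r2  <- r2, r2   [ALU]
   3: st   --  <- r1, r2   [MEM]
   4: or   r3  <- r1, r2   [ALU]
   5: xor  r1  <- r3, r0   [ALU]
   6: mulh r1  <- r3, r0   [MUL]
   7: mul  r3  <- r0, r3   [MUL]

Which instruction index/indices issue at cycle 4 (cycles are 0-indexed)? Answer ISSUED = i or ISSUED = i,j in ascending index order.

t=0 i0,i1:beq.BR;and.ALU ; pair
t=1 i2:sll.ALU ; RAW r2
t=2 i3,i4:st.MEM;or.ALU ; pair
t=3 i5:xor.ALU ; WAW r1
t=4 i6:mulh.MUL ; no-port MUL/MUL
t=5 i7:mul.MUL ; tail

ISSUED = 6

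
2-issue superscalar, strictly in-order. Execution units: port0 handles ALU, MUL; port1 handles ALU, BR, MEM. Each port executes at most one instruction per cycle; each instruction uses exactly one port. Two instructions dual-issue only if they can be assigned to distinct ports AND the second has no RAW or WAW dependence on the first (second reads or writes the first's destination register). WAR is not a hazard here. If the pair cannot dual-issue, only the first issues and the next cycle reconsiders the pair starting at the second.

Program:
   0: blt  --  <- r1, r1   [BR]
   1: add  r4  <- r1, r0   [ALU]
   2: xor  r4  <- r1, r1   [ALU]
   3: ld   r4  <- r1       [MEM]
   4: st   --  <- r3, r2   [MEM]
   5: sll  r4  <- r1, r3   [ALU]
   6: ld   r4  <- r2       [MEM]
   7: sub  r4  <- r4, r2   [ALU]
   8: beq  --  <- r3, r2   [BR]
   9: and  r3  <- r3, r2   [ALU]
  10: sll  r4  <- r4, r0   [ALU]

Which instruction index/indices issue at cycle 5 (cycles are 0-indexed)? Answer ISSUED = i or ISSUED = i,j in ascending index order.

ISSUED = 7,8

0. blt.BR+add.ALU @i0+i1  | dual
1. xor.ALU @i2  | WAW r4
2. ld.MEM @i3  | no-port MEM/MEM
3. st.MEM+sll.ALU @i4+i5  | dual
4. ld.MEM @i6  | RAW+WAW r4
5. sub.ALU+beq.BR @i7+i8  | dual
6. and.ALU+sll.ALU @i9+i10  | dual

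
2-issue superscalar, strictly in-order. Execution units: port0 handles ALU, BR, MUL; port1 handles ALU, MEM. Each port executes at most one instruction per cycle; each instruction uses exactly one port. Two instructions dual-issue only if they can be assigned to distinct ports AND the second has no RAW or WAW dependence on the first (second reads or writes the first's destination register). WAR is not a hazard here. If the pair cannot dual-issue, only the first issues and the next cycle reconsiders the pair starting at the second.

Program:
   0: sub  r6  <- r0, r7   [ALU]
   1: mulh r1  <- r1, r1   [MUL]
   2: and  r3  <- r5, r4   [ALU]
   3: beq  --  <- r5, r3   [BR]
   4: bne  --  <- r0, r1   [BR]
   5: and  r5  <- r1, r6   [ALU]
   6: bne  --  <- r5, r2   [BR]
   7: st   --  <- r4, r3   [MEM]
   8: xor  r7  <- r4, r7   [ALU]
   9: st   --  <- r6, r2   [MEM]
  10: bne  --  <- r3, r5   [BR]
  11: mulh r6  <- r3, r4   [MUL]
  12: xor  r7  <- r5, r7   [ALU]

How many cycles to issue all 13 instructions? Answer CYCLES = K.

  cy0 -> i0&i1 (sub;mulh) pair
  cy1 -> i2 (and) RAW r3
  cy2 -> i3 (beq) no-port BR/BR
  cy3 -> i4&i5 (bne;and) pair
  cy4 -> i6&i7 (bne;st) pair
  cy5 -> i8&i9 (xor;st) pair
  cy6 -> i10 (bne) no-port BR/MUL
  cy7 -> i11&i12 (mulh;xor) pair

CYCLES = 8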